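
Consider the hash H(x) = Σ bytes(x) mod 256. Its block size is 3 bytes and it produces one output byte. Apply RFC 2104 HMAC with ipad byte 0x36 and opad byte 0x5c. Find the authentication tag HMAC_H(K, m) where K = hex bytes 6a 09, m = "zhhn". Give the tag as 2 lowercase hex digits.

70

Key hex bytes 6a 09 is 2 bytes ≤ B = 3; zero-pad to 3 bytes: K' = 6a 09 00.
K' ⊕ ipad = 5c 3f 36.  K' ⊕ opad = 36 55 5c.
Inner input = (K'⊕ipad) ∥ m = 5c 3f 36 ∥ 7a 68 68 6e.
Inner hash: sum = 92+63+54+122+104+104+110 = 649; mod 256 = 137 → 89.
Outer input = (K'⊕opad) ∥ inner = 36 55 5c ∥ 89.
Outer hash (tag): sum = 54+85+92+137 = 368; mod 256 = 112 → 70.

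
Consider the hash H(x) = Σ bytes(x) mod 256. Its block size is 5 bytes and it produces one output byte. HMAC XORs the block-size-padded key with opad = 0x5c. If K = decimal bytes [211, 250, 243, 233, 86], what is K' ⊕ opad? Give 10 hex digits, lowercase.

8fa6afb50a

Key decimal bytes [211, 250, 243, 233, 86] = d3 fa f3 e9 56 is exactly B = 5 bytes: K' = d3 fa f3 e9 56.
XOR each byte with 0x5c: d3⊕5c=8f, fa⊕5c=a6, f3⊕5c=af, e9⊕5c=b5, 56⊕5c=0a.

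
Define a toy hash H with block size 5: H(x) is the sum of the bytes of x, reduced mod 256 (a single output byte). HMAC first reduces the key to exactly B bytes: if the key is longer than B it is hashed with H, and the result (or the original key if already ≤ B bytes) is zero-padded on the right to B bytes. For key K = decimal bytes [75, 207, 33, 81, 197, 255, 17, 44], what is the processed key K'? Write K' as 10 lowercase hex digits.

8d00000000

|K| = 8 > B = 5, so first hash the key.
H(K): sum = 75+207+33+81+197+255+17+44 = 909; mod 256 = 141 → 8d.
Zero-pad H(K) = 8d to 5 bytes: K' = 8d 00 00 00 00.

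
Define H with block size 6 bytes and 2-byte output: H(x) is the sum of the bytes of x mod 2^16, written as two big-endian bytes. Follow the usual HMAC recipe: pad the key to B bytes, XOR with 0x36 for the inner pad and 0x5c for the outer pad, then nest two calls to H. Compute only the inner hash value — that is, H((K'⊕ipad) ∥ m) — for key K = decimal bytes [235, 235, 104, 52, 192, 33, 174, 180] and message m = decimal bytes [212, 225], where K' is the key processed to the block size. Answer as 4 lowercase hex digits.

Key decimal bytes [235, 235, 104, 52, 192, 33, 174, 180] = eb eb 68 34 c0 21 ae b4 is 8 bytes > B = 6, so hash it first: H(key) = 04 b5, then zero-pad to 6 bytes: K' = 04 b5 00 00 00 00.
K' ⊕ ipad = 32 83 36 36 36 36.
Inner input = 32 83 36 36 36 36 ∥ d4 e1.
Inner hash: sum = 50+131+54+54+54+54+212+225 = 834 → 03 42.

0342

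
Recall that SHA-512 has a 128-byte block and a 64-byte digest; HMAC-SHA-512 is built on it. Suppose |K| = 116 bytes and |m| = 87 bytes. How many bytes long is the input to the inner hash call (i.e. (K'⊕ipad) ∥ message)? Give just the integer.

215

Key is 116 ≤ 128 bytes, zero-padded: |K'| = 128.
Inner input = (K'⊕ipad) ∥ m → 128 + 87 = 215 bytes.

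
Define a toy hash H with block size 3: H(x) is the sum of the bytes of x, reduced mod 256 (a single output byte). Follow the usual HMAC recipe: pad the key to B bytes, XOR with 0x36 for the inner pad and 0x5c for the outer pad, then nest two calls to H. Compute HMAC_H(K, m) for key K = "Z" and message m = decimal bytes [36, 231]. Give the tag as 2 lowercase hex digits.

Key "Z" = 5a is 1 byte ≤ B = 3; zero-pad to 3 bytes: K' = 5a 00 00.
K' ⊕ ipad = 6c 36 36.  K' ⊕ opad = 06 5c 5c.
Inner input = (K'⊕ipad) ∥ m = 6c 36 36 ∥ 24 e7.
Inner hash: sum = 108+54+54+36+231 = 483; mod 256 = 227 → e3.
Outer input = (K'⊕opad) ∥ inner = 06 5c 5c ∥ e3.
Outer hash (tag): sum = 6+92+92+227 = 417; mod 256 = 161 → a1.

a1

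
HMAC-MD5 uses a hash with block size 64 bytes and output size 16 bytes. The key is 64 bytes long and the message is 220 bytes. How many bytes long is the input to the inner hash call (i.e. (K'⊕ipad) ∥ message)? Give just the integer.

284

Key is 64 ≤ 64 bytes, zero-padded: |K'| = 64.
Inner input = (K'⊕ipad) ∥ m → 64 + 220 = 284 bytes.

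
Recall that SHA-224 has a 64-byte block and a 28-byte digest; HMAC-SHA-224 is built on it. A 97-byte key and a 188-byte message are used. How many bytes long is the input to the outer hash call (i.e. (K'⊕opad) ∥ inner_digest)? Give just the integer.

92

Key is 97 > 64 bytes, so it is hashed to 28 bytes then zero-padded to 64: |K'| = 64.
Outer input = (K'⊕opad) ∥ H(inner) → 64 + 28 = 92 bytes.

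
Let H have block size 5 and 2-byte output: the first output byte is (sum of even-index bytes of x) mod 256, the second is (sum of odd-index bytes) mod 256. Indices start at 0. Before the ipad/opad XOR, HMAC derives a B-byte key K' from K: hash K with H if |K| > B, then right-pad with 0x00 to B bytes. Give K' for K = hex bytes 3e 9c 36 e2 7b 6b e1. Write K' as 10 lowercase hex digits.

d0e9000000

|K| = 7 > B = 5, so first hash the key.
H(K): even-index sum = 464 mod 256 = 208; odd-index sum = 489 mod 256 = 233 → d0 e9.
Zero-pad H(K) = d0 e9 to 5 bytes: K' = d0 e9 00 00 00.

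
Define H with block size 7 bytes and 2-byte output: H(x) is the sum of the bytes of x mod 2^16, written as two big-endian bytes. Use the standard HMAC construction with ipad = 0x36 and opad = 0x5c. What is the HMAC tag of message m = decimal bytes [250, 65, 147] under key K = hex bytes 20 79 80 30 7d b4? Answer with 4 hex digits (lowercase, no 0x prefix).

0443

Key hex bytes 20 79 80 30 7d b4 is 6 bytes ≤ B = 7; zero-pad to 7 bytes: K' = 20 79 80 30 7d b4 00.
K' ⊕ ipad = 16 4f b6 06 4b 82 36.  K' ⊕ opad = 7c 25 dc 6c 21 e8 5c.
Inner input = (K'⊕ipad) ∥ m = 16 4f b6 06 4b 82 36 ∥ fa 41 93.
Inner hash: sum = 22+79+182+6+75+130+54+250+65+147 = 1010 → 03 f2.
Outer input = (K'⊕opad) ∥ inner = 7c 25 dc 6c 21 e8 5c ∥ 03 f2.
Outer hash (tag): sum = 124+37+220+108+33+232+92+3+242 = 1091 → 04 43.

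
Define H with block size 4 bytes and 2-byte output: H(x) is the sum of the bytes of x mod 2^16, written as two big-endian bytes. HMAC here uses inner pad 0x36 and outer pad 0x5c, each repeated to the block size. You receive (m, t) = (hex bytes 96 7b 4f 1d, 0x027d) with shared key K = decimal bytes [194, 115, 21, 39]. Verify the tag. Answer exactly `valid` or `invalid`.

Key decimal bytes [194, 115, 21, 39] = c2 73 15 27 is exactly B = 4 bytes: K' = c2 73 15 27.
K' ⊕ ipad = f4 45 23 11; K' ⊕ opad = 9e 2f 49 7b.
Inner hash: sum = 244+69+35+17+150+123+79+29 = 746 → 02 ea.
Outer hash (recomputed tag): sum = 158+47+73+123+2+234 = 637 → 02 7d.
Recomputed tag = 027d; claimed = 027d → match.

valid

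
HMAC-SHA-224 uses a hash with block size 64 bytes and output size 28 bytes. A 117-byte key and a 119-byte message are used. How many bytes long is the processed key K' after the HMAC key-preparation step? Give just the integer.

Key is 117 > 64 bytes, so it is hashed to 28 bytes then zero-padded to 64: |K'| = 64.

64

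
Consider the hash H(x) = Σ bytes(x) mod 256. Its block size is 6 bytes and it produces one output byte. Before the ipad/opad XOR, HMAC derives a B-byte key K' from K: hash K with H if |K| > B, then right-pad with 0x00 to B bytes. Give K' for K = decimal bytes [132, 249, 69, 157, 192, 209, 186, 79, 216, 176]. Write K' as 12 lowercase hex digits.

810000000000

|K| = 10 > B = 6, so first hash the key.
H(K): sum = 132+249+69+157+192+209+186+79+216+176 = 1665; mod 256 = 129 → 81.
Zero-pad H(K) = 81 to 6 bytes: K' = 81 00 00 00 00 00.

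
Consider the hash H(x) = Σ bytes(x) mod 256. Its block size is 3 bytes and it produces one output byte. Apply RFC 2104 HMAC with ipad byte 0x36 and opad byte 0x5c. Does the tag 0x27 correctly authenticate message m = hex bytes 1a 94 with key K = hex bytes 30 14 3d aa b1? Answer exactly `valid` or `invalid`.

invalid

Key hex bytes 30 14 3d aa b1 is 5 bytes > B = 3, so hash it first: H(key) = dc, then zero-pad to 3 bytes: K' = dc 00 00.
K' ⊕ ipad = ea 36 36; K' ⊕ opad = 80 5c 5c.
Inner hash: sum = 234+54+54+26+148 = 516; mod 256 = 4 → 04.
Outer hash (recomputed tag): sum = 128+92+92+4 = 316; mod 256 = 60 → 3c.
Recomputed tag = 3c; claimed = 27 → mismatch.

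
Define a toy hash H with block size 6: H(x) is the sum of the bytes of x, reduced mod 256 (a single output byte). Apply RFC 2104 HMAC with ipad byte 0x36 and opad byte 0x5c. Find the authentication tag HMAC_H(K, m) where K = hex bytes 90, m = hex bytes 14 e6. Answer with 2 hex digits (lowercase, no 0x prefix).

Key hex bytes 90 is 1 byte ≤ B = 6; zero-pad to 6 bytes: K' = 90 00 00 00 00 00.
K' ⊕ ipad = a6 36 36 36 36 36.  K' ⊕ opad = cc 5c 5c 5c 5c 5c.
Inner input = (K'⊕ipad) ∥ m = a6 36 36 36 36 36 ∥ 14 e6.
Inner hash: sum = 166+54+54+54+54+54+20+230 = 686; mod 256 = 174 → ae.
Outer input = (K'⊕opad) ∥ inner = cc 5c 5c 5c 5c 5c ∥ ae.
Outer hash (tag): sum = 204+92+92+92+92+92+174 = 838; mod 256 = 70 → 46.

46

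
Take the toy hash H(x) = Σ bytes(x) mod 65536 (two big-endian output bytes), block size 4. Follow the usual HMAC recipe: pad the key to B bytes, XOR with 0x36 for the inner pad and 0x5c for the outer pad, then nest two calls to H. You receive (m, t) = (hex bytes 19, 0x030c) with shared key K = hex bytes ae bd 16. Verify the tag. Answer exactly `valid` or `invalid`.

Key hex bytes ae bd 16 is 3 bytes ≤ B = 4; zero-pad to 4 bytes: K' = ae bd 16 00.
K' ⊕ ipad = 98 8b 20 36; K' ⊕ opad = f2 e1 4a 5c.
Inner hash: sum = 152+139+32+54+25 = 402 → 01 92.
Outer hash (recomputed tag): sum = 242+225+74+92+1+146 = 780 → 03 0c.
Recomputed tag = 030c; claimed = 030c → match.

valid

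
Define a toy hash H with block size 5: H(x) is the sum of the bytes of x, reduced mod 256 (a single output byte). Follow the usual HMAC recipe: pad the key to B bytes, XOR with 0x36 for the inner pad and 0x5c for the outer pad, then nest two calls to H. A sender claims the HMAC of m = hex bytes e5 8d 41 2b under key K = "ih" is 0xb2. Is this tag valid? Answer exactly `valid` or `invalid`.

invalid

Key "ih" = 69 68 is 2 bytes ≤ B = 5; zero-pad to 5 bytes: K' = 69 68 00 00 00.
K' ⊕ ipad = 5f 5e 36 36 36; K' ⊕ opad = 35 34 5c 5c 5c.
Inner hash: sum = 95+94+54+54+54+229+141+65+43 = 829; mod 256 = 61 → 3d.
Outer hash (recomputed tag): sum = 53+52+92+92+92+61 = 442; mod 256 = 186 → ba.
Recomputed tag = ba; claimed = b2 → mismatch.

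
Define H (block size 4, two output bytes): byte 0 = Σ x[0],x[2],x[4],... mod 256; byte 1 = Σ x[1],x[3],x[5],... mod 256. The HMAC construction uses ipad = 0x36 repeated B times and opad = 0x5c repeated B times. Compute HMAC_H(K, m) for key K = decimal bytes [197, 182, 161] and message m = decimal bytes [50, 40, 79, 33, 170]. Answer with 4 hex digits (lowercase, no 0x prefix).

Key decimal bytes [197, 182, 161] = c5 b6 a1 is 3 bytes ≤ B = 4; zero-pad to 4 bytes: K' = c5 b6 a1 00.
K' ⊕ ipad = f3 80 97 36.  K' ⊕ opad = 99 ea fd 5c.
Inner input = (K'⊕ipad) ∥ m = f3 80 97 36 ∥ 32 28 4f 21 aa.
Inner hash: even-index sum = 693 mod 256 = 181; odd-index sum = 255 mod 256 = 255 → b5 ff.
Outer input = (K'⊕opad) ∥ inner = 99 ea fd 5c ∥ b5 ff.
Outer hash (tag): even-index sum = 587 mod 256 = 75; odd-index sum = 581 mod 256 = 69 → 4b 45.

4b45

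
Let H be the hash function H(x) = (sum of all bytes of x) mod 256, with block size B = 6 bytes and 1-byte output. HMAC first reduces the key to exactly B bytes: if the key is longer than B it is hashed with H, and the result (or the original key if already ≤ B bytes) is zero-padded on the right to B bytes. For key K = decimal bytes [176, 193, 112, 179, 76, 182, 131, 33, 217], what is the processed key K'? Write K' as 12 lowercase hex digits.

|K| = 9 > B = 6, so first hash the key.
H(K): sum = 176+193+112+179+76+182+131+33+217 = 1299; mod 256 = 19 → 13.
Zero-pad H(K) = 13 to 6 bytes: K' = 13 00 00 00 00 00.

130000000000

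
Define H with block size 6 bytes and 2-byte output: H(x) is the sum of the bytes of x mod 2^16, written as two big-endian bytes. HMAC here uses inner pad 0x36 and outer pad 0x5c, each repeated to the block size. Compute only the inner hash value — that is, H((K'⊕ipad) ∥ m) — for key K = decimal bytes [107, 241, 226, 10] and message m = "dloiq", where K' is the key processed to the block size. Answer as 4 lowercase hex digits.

04b9

Key decimal bytes [107, 241, 226, 10] = 6b f1 e2 0a is 4 bytes ≤ B = 6; zero-pad to 6 bytes: K' = 6b f1 e2 0a 00 00.
K' ⊕ ipad = 5d c7 d4 3c 36 36.
Inner input = 5d c7 d4 3c 36 36 ∥ 64 6c 6f 69 71.
Inner hash: sum = 93+199+212+60+54+54+100+108+111+105+113 = 1209 → 04 b9.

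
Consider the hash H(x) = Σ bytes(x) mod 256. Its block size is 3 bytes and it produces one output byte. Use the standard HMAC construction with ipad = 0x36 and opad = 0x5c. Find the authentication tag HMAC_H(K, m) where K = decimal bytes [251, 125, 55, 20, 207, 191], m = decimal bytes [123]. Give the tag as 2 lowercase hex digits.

Key decimal bytes [251, 125, 55, 20, 207, 191] = fb 7d 37 14 cf bf is 6 bytes > B = 3, so hash it first: H(key) = 51, then zero-pad to 3 bytes: K' = 51 00 00.
K' ⊕ ipad = 67 36 36.  K' ⊕ opad = 0d 5c 5c.
Inner input = (K'⊕ipad) ∥ m = 67 36 36 ∥ 7b.
Inner hash: sum = 103+54+54+123 = 334; mod 256 = 78 → 4e.
Outer input = (K'⊕opad) ∥ inner = 0d 5c 5c ∥ 4e.
Outer hash (tag): sum = 13+92+92+78 = 275; mod 256 = 19 → 13.

13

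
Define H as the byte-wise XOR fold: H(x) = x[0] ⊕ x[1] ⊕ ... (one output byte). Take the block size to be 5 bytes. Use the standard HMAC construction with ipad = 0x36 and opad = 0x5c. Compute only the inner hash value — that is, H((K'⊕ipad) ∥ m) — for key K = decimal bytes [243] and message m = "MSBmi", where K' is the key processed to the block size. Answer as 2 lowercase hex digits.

Key decimal bytes [243] = f3 is 1 byte ≤ B = 5; zero-pad to 5 bytes: K' = f3 00 00 00 00.
K' ⊕ ipad = c5 36 36 36 36.
Inner input = c5 36 36 36 36 ∥ 4d 53 42 6d 69.
Inner hash: XOR c5⊕36⊕36⊕36⊕36⊕4d⊕53⊕42⊕6d⊕69 = 9d.

9d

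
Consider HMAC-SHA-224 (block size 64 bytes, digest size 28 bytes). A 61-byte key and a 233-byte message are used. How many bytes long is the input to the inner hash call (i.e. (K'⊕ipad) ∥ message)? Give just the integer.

297

Key is 61 ≤ 64 bytes, zero-padded: |K'| = 64.
Inner input = (K'⊕ipad) ∥ m → 64 + 233 = 297 bytes.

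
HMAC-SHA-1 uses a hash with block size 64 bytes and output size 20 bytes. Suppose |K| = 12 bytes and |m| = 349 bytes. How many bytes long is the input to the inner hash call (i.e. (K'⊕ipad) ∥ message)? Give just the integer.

413

Key is 12 ≤ 64 bytes, zero-padded: |K'| = 64.
Inner input = (K'⊕ipad) ∥ m → 64 + 349 = 413 bytes.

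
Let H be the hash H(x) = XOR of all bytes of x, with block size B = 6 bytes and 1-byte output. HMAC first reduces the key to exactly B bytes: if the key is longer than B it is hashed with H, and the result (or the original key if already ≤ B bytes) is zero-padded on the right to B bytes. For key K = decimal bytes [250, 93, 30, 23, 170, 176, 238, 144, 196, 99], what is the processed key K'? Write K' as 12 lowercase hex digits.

|K| = 10 > B = 6, so first hash the key.
H(K): XOR fa⊕5d⊕1e⊕17⊕aa⊕b0⊕ee⊕90⊕c4⊕63 = 6d.
Zero-pad H(K) = 6d to 6 bytes: K' = 6d 00 00 00 00 00.

6d0000000000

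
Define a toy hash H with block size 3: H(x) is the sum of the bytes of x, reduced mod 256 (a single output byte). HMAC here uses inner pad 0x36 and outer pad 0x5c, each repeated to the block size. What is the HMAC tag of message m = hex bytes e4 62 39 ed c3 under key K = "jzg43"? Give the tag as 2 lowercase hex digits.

c5

Key "jzg43" = 6a 7a 67 34 33 is 5 bytes > B = 3, so hash it first: H(key) = b2, then zero-pad to 3 bytes: K' = b2 00 00.
K' ⊕ ipad = 84 36 36.  K' ⊕ opad = ee 5c 5c.
Inner input = (K'⊕ipad) ∥ m = 84 36 36 ∥ e4 62 39 ed c3.
Inner hash: sum = 132+54+54+228+98+57+237+195 = 1055; mod 256 = 31 → 1f.
Outer input = (K'⊕opad) ∥ inner = ee 5c 5c ∥ 1f.
Outer hash (tag): sum = 238+92+92+31 = 453; mod 256 = 197 → c5.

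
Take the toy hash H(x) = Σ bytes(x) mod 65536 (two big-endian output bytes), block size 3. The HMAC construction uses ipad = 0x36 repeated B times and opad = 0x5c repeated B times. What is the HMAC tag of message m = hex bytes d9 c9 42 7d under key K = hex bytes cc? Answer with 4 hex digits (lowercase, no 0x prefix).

0212

Key hex bytes cc is 1 byte ≤ B = 3; zero-pad to 3 bytes: K' = cc 00 00.
K' ⊕ ipad = fa 36 36.  K' ⊕ opad = 90 5c 5c.
Inner input = (K'⊕ipad) ∥ m = fa 36 36 ∥ d9 c9 42 7d.
Inner hash: sum = 250+54+54+217+201+66+125 = 967 → 03 c7.
Outer input = (K'⊕opad) ∥ inner = 90 5c 5c ∥ 03 c7.
Outer hash (tag): sum = 144+92+92+3+199 = 530 → 02 12.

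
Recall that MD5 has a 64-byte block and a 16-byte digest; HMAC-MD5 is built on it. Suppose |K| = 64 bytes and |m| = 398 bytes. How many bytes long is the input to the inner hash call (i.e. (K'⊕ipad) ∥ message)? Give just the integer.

462

Key is 64 ≤ 64 bytes, zero-padded: |K'| = 64.
Inner input = (K'⊕ipad) ∥ m → 64 + 398 = 462 bytes.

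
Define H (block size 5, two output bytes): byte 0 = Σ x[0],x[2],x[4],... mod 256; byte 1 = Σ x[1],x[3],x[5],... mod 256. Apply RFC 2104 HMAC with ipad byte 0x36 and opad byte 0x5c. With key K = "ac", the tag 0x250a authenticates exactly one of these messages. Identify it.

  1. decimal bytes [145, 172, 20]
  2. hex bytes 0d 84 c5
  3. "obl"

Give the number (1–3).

Key "ac" = 61 63 is 2 bytes ≤ B = 5; zero-pad to 5 bytes: K' = 61 63 00 00 00.
K' ⊕ ipad = 57 55 36 36 36; K' ⊕ opad = 3d 3f 5c 5c 5c.
m1: inner = H(57 55 36 36 36 91 ac 14) = 6f 30; tag = H(3d 3f 5c 5c 5c 6f 30) = 250a ← matches
m2: inner = H(57 55 36 36 36 0d 84 c5) = 47 5d; tag = H(3d 3f 5c 5c 5c 47 5d) = 52e2
m3: inner = H(57 55 36 36 36 6f 62 6c) = 25 66; tag = H(3d 3f 5c 5c 5c 25 66) = 5bc0

1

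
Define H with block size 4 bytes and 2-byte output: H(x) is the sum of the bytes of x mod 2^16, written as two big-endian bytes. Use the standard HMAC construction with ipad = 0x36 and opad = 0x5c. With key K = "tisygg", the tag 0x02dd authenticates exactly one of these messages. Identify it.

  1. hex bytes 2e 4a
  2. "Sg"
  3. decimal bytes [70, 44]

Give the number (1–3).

2

Key "tisygg" = 74 69 73 79 67 67 is 6 bytes > B = 4, so hash it first: H(key) = 02 97, then zero-pad to 4 bytes: K' = 02 97 00 00.
K' ⊕ ipad = 34 a1 36 36; K' ⊕ opad = 5e cb 5c 5c.
m1: inner = H(34 a1 36 36 2e 4a) = 01 b9; tag = H(5e cb 5c 5c 01 b9) = 029b
m2: inner = H(34 a1 36 36 53 67) = 01 fb; tag = H(5e cb 5c 5c 01 fb) = 02dd ← matches
m3: inner = H(34 a1 36 36 46 2c) = 01 b3; tag = H(5e cb 5c 5c 01 b3) = 0295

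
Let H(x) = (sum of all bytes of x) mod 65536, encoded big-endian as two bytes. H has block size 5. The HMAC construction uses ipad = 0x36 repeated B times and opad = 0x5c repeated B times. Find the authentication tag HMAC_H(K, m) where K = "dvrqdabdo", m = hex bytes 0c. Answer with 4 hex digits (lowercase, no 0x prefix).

Key "dvrqdabdo" = 64 76 72 71 64 61 62 64 6f is 9 bytes > B = 5, so hash it first: H(key) = 03 b7, then zero-pad to 5 bytes: K' = 03 b7 00 00 00.
K' ⊕ ipad = 35 81 36 36 36.  K' ⊕ opad = 5f eb 5c 5c 5c.
Inner input = (K'⊕ipad) ∥ m = 35 81 36 36 36 ∥ 0c.
Inner hash: sum = 53+129+54+54+54+12 = 356 → 01 64.
Outer input = (K'⊕opad) ∥ inner = 5f eb 5c 5c 5c ∥ 01 64.
Outer hash (tag): sum = 95+235+92+92+92+1+100 = 707 → 02 c3.

02c3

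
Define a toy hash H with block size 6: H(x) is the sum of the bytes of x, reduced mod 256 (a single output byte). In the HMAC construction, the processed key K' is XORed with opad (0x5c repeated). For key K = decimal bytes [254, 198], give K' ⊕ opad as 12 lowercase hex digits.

Key decimal bytes [254, 198] = fe c6 is 2 bytes ≤ B = 6; zero-pad to 6 bytes: K' = fe c6 00 00 00 00.
XOR each byte with 0x5c: fe⊕5c=a2, c6⊕5c=9a, 00⊕5c=5c, 00⊕5c=5c, 00⊕5c=5c, 00⊕5c=5c.

a29a5c5c5c5c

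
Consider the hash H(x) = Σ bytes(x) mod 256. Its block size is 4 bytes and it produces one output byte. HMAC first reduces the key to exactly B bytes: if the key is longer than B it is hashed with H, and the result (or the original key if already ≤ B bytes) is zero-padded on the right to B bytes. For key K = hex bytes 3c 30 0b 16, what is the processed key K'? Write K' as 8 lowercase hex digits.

3c300b16

Key hex bytes 3c 30 0b 16 is exactly B = 4 bytes: K' = 3c 30 0b 16.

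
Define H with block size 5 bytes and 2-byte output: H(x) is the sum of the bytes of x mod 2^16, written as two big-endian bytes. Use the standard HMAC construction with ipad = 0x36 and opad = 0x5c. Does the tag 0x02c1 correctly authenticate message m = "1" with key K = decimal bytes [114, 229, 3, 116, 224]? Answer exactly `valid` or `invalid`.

Key decimal bytes [114, 229, 3, 116, 224] = 72 e5 03 74 e0 is exactly B = 5 bytes: K' = 72 e5 03 74 e0.
K' ⊕ ipad = 44 d3 35 42 d6; K' ⊕ opad = 2e b9 5f 28 bc.
Inner hash: sum = 68+211+53+66+214+49 = 661 → 02 95.
Outer hash (recomputed tag): sum = 46+185+95+40+188+2+149 = 705 → 02 c1.
Recomputed tag = 02c1; claimed = 02c1 → match.

valid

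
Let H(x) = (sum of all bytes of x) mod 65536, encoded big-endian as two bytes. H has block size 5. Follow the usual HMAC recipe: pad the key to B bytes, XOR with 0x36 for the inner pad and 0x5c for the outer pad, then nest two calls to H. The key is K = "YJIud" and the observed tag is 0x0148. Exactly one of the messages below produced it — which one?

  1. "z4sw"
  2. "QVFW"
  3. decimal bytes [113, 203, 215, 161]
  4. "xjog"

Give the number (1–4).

3

Key "YJIud" = 59 4a 49 75 64 is exactly B = 5 bytes: K' = 59 4a 49 75 64.
K' ⊕ ipad = 6f 7c 7f 43 52; K' ⊕ opad = 05 16 15 29 38.
m1: inner = H(6f 7c 7f 43 52 7a 34 73 77) = 03 97; tag = H(05 16 15 29 38 03 97) = 012b
m2: inner = H(6f 7c 7f 43 52 51 56 46 57) = 03 43; tag = H(05 16 15 29 38 03 43) = 00d7
m3: inner = H(6f 7c 7f 43 52 71 cb d7 a1) = 04 b3; tag = H(05 16 15 29 38 04 b3) = 0148 ← matches
m4: inner = H(6f 7c 7f 43 52 78 6a 6f 67) = 03 b7; tag = H(05 16 15 29 38 03 b7) = 014b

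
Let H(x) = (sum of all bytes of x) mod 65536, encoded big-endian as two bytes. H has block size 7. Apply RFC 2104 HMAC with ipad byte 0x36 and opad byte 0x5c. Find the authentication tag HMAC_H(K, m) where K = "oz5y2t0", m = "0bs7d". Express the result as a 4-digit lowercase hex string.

02ce

Key "oz5y2t0" = 6f 7a 35 79 32 74 30 is exactly B = 7 bytes: K' = 6f 7a 35 79 32 74 30.
K' ⊕ ipad = 59 4c 03 4f 04 42 06.  K' ⊕ opad = 33 26 69 25 6e 28 6c.
Inner input = (K'⊕ipad) ∥ m = 59 4c 03 4f 04 42 06 ∥ 30 62 73 37 64.
Inner hash: sum = 89+76+3+79+4+66+6+48+98+115+55+100 = 739 → 02 e3.
Outer input = (K'⊕opad) ∥ inner = 33 26 69 25 6e 28 6c ∥ 02 e3.
Outer hash (tag): sum = 51+38+105+37+110+40+108+2+227 = 718 → 02 ce.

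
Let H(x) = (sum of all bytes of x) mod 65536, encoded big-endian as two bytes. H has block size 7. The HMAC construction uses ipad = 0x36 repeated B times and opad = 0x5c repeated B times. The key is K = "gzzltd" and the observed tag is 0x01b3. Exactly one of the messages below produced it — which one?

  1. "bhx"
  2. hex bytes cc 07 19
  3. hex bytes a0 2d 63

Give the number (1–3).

3

Key "gzzltd" = 67 7a 7a 6c 74 64 is 6 bytes ≤ B = 7; zero-pad to 7 bytes: K' = 67 7a 7a 6c 74 64 00.
K' ⊕ ipad = 51 4c 4c 5a 42 52 36; K' ⊕ opad = 3b 26 26 30 28 38 5c.
m1: inner = H(51 4c 4c 5a 42 52 36 62 68 78) = 03 4f; tag = H(3b 26 26 30 28 38 5c 03 4f) = 01c5
m2: inner = H(51 4c 4c 5a 42 52 36 cc 07 19) = 02 f9; tag = H(3b 26 26 30 28 38 5c 02 f9) = 026e
m3: inner = H(51 4c 4c 5a 42 52 36 a0 2d 63) = 03 3d; tag = H(3b 26 26 30 28 38 5c 03 3d) = 01b3 ← matches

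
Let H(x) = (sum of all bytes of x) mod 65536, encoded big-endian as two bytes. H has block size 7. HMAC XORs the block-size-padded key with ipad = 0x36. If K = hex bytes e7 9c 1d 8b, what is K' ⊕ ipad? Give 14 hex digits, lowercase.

d1aa2bbd363636

Key hex bytes e7 9c 1d 8b is 4 bytes ≤ B = 7; zero-pad to 7 bytes: K' = e7 9c 1d 8b 00 00 00.
XOR each byte with 0x36: e7⊕36=d1, 9c⊕36=aa, 1d⊕36=2b, 8b⊕36=bd, 00⊕36=36, 00⊕36=36, 00⊕36=36.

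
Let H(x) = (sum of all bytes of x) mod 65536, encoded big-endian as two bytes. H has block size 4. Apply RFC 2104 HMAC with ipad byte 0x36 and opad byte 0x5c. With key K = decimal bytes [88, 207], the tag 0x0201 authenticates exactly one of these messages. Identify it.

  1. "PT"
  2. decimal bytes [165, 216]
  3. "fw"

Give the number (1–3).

3

Key decimal bytes [88, 207] = 58 cf is 2 bytes ≤ B = 4; zero-pad to 4 bytes: K' = 58 cf 00 00.
K' ⊕ ipad = 6e f9 36 36; K' ⊕ opad = 04 93 5c 5c.
m1: inner = H(6e f9 36 36 50 54) = 02 77; tag = H(04 93 5c 5c 02 77) = 01c8
m2: inner = H(6e f9 36 36 a5 d8) = 03 50; tag = H(04 93 5c 5c 03 50) = 01a2
m3: inner = H(6e f9 36 36 66 77) = 02 b0; tag = H(04 93 5c 5c 02 b0) = 0201 ← matches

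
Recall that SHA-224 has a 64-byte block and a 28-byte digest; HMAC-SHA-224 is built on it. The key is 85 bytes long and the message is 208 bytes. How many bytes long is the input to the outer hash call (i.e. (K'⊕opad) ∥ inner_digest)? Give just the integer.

Key is 85 > 64 bytes, so it is hashed to 28 bytes then zero-padded to 64: |K'| = 64.
Outer input = (K'⊕opad) ∥ H(inner) → 64 + 28 = 92 bytes.

92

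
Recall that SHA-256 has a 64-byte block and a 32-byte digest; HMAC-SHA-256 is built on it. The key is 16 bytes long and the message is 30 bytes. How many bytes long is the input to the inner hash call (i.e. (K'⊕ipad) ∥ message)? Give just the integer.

94

Key is 16 ≤ 64 bytes, zero-padded: |K'| = 64.
Inner input = (K'⊕ipad) ∥ m → 64 + 30 = 94 bytes.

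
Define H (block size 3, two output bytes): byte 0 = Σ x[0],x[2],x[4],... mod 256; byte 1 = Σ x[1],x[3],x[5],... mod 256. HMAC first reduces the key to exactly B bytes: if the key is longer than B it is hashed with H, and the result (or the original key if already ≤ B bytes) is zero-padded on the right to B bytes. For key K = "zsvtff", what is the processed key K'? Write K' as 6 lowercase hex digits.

|K| = 6 > B = 3, so first hash the key.
H(K): even-index sum = 342 mod 256 = 86; odd-index sum = 333 mod 256 = 77 → 56 4d.
Zero-pad H(K) = 56 4d to 3 bytes: K' = 56 4d 00.

564d00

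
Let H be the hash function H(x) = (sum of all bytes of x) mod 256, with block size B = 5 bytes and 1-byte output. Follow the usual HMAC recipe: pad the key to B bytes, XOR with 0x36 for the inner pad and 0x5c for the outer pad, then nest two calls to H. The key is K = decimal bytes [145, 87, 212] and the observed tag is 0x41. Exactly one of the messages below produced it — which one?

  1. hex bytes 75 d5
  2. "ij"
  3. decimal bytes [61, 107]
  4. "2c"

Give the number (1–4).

Key decimal bytes [145, 87, 212] = 91 57 d4 is 3 bytes ≤ B = 5; zero-pad to 5 bytes: K' = 91 57 d4 00 00.
K' ⊕ ipad = a7 61 e2 36 36; K' ⊕ opad = cd 0b 88 5c 5c.
m1: inner = H(a7 61 e2 36 36 75 d5) = a0; tag = H(cd 0b 88 5c 5c a0) = b8
m2: inner = H(a7 61 e2 36 36 69 6a) = 29; tag = H(cd 0b 88 5c 5c 29) = 41 ← matches
m3: inner = H(a7 61 e2 36 36 3d 6b) = fe; tag = H(cd 0b 88 5c 5c fe) = 16
m4: inner = H(a7 61 e2 36 36 32 63) = eb; tag = H(cd 0b 88 5c 5c eb) = 03

2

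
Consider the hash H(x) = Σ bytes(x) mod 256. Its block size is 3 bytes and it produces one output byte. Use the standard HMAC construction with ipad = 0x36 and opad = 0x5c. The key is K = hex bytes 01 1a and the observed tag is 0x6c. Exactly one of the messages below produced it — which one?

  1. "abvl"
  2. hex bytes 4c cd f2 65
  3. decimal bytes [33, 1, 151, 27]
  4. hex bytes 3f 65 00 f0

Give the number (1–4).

3

Key hex bytes 01 1a is 2 bytes ≤ B = 3; zero-pad to 3 bytes: K' = 01 1a 00.
K' ⊕ ipad = 37 2c 36; K' ⊕ opad = 5d 46 5c.
m1: inner = H(37 2c 36 61 62 76 6c) = 3e; tag = H(5d 46 5c 3e) = 3d
m2: inner = H(37 2c 36 4c cd f2 65) = 09; tag = H(5d 46 5c 09) = 08
m3: inner = H(37 2c 36 21 01 97 1b) = 6d; tag = H(5d 46 5c 6d) = 6c ← matches
m4: inner = H(37 2c 36 3f 65 00 f0) = 2d; tag = H(5d 46 5c 2d) = 2c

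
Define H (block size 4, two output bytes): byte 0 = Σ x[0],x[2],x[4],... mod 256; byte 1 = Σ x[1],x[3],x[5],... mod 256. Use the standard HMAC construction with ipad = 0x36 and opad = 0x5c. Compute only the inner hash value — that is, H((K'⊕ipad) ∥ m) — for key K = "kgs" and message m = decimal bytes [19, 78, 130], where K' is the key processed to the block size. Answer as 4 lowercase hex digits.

37d5

Key "kgs" = 6b 67 73 is 3 bytes ≤ B = 4; zero-pad to 4 bytes: K' = 6b 67 73 00.
K' ⊕ ipad = 5d 51 45 36.
Inner input = 5d 51 45 36 ∥ 13 4e 82.
Inner hash: even-index sum = 311 mod 256 = 55; odd-index sum = 213 mod 256 = 213 → 37 d5.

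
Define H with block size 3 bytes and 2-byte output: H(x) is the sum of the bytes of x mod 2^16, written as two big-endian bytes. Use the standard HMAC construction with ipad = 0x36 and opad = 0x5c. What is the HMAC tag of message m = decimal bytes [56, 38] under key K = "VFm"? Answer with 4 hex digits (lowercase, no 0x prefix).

Key "VFm" = 56 46 6d is exactly B = 3 bytes: K' = 56 46 6d.
K' ⊕ ipad = 60 70 5b.  K' ⊕ opad = 0a 1a 31.
Inner input = (K'⊕ipad) ∥ m = 60 70 5b ∥ 38 26.
Inner hash: sum = 96+112+91+56+38 = 393 → 01 89.
Outer input = (K'⊕opad) ∥ inner = 0a 1a 31 ∥ 01 89.
Outer hash (tag): sum = 10+26+49+1+137 = 223 → 00 df.

00df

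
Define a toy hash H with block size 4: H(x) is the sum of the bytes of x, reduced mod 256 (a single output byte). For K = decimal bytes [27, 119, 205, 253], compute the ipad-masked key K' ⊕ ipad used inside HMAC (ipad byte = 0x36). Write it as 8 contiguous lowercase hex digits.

2d41fbcb

Key decimal bytes [27, 119, 205, 253] = 1b 77 cd fd is exactly B = 4 bytes: K' = 1b 77 cd fd.
XOR each byte with 0x36: 1b⊕36=2d, 77⊕36=41, cd⊕36=fb, fd⊕36=cb.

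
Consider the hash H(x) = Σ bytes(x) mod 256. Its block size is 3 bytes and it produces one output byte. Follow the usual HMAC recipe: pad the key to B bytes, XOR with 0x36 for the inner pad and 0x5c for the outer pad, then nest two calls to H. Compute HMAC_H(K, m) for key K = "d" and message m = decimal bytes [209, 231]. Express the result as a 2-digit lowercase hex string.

66

Key "d" = 64 is 1 byte ≤ B = 3; zero-pad to 3 bytes: K' = 64 00 00.
K' ⊕ ipad = 52 36 36.  K' ⊕ opad = 38 5c 5c.
Inner input = (K'⊕ipad) ∥ m = 52 36 36 ∥ d1 e7.
Inner hash: sum = 82+54+54+209+231 = 630; mod 256 = 118 → 76.
Outer input = (K'⊕opad) ∥ inner = 38 5c 5c ∥ 76.
Outer hash (tag): sum = 56+92+92+118 = 358; mod 256 = 102 → 66.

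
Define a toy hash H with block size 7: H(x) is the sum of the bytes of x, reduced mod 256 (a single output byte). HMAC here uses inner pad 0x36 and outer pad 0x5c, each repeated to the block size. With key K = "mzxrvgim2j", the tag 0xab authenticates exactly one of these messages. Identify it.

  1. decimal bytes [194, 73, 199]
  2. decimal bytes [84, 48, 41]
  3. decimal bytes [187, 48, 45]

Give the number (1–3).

2

Key "mzxrvgim2j" = 6d 7a 78 72 76 67 69 6d 32 6a is 10 bytes > B = 7, so hash it first: H(key) = 20, then zero-pad to 7 bytes: K' = 20 00 00 00 00 00 00.
K' ⊕ ipad = 16 36 36 36 36 36 36; K' ⊕ opad = 7c 5c 5c 5c 5c 5c 5c.
m1: inner = H(16 36 36 36 36 36 36 c2 49 c7) = 2c; tag = H(7c 5c 5c 5c 5c 5c 5c 2c) = d0
m2: inner = H(16 36 36 36 36 36 36 54 30 29) = 07; tag = H(7c 5c 5c 5c 5c 5c 5c 07) = ab ← matches
m3: inner = H(16 36 36 36 36 36 36 bb 30 2d) = 72; tag = H(7c 5c 5c 5c 5c 5c 5c 72) = 16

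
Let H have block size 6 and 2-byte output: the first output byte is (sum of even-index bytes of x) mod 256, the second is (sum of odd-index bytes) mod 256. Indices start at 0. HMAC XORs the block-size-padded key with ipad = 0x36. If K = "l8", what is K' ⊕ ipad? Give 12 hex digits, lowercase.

5a0e36363636

Key "l8" = 6c 38 is 2 bytes ≤ B = 6; zero-pad to 6 bytes: K' = 6c 38 00 00 00 00.
XOR each byte with 0x36: 6c⊕36=5a, 38⊕36=0e, 00⊕36=36, 00⊕36=36, 00⊕36=36, 00⊕36=36.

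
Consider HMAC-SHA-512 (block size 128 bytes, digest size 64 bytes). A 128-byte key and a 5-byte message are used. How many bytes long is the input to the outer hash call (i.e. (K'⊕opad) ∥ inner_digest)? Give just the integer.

192

Key is 128 ≤ 128 bytes, zero-padded: |K'| = 128.
Outer input = (K'⊕opad) ∥ H(inner) → 128 + 64 = 192 bytes.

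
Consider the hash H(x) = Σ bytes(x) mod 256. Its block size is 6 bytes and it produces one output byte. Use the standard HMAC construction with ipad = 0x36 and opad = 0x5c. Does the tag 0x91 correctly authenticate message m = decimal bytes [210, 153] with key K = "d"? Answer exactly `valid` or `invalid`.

invalid

Key "d" = 64 is 1 byte ≤ B = 6; zero-pad to 6 bytes: K' = 64 00 00 00 00 00.
K' ⊕ ipad = 52 36 36 36 36 36; K' ⊕ opad = 38 5c 5c 5c 5c 5c.
Inner hash: sum = 82+54+54+54+54+54+210+153 = 715; mod 256 = 203 → cb.
Outer hash (recomputed tag): sum = 56+92+92+92+92+92+203 = 719; mod 256 = 207 → cf.
Recomputed tag = cf; claimed = 91 → mismatch.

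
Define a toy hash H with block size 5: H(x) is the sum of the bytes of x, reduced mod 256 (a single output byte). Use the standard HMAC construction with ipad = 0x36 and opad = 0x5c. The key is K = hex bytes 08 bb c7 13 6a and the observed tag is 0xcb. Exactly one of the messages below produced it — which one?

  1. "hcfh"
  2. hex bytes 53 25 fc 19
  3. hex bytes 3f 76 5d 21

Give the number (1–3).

Key hex bytes 08 bb c7 13 6a is exactly B = 5 bytes: K' = 08 bb c7 13 6a.
K' ⊕ ipad = 3e 8d f1 25 5c; K' ⊕ opad = 54 e7 9b 4f 36.
m1: inner = H(3e 8d f1 25 5c 68 63 66 68) = d6; tag = H(54 e7 9b 4f 36 d6) = 31
m2: inner = H(3e 8d f1 25 5c 53 25 fc 19) = ca; tag = H(54 e7 9b 4f 36 ca) = 25
m3: inner = H(3e 8d f1 25 5c 3f 76 5d 21) = 70; tag = H(54 e7 9b 4f 36 70) = cb ← matches

3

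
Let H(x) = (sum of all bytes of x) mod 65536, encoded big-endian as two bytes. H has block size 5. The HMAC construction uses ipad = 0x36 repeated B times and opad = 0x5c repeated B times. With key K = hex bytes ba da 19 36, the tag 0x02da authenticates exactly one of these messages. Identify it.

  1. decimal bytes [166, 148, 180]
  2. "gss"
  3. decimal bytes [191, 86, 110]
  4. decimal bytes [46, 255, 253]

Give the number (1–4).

Key hex bytes ba da 19 36 is 4 bytes ≤ B = 5; zero-pad to 5 bytes: K' = ba da 19 36 00.
K' ⊕ ipad = 8c ec 2f 00 36; K' ⊕ opad = e6 86 45 6a 5c.
m1: inner = H(8c ec 2f 00 36 a6 94 b4) = 03 cb; tag = H(e6 86 45 6a 5c 03 cb) = 0345
m2: inner = H(8c ec 2f 00 36 67 73 73) = 03 2a; tag = H(e6 86 45 6a 5c 03 2a) = 02a4
m3: inner = H(8c ec 2f 00 36 bf 56 6e) = 03 60; tag = H(e6 86 45 6a 5c 03 60) = 02da ← matches
m4: inner = H(8c ec 2f 00 36 2e ff fd) = 04 07; tag = H(e6 86 45 6a 5c 04 07) = 0282

3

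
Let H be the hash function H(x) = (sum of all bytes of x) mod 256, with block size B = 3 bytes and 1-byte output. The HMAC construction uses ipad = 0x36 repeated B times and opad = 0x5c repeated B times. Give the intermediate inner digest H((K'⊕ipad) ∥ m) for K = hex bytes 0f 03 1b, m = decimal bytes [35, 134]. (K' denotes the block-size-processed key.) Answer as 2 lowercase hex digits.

Key hex bytes 0f 03 1b is exactly B = 3 bytes: K' = 0f 03 1b.
K' ⊕ ipad = 39 35 2d.
Inner input = 39 35 2d ∥ 23 86.
Inner hash: sum = 57+53+45+35+134 = 324; mod 256 = 68 → 44.

44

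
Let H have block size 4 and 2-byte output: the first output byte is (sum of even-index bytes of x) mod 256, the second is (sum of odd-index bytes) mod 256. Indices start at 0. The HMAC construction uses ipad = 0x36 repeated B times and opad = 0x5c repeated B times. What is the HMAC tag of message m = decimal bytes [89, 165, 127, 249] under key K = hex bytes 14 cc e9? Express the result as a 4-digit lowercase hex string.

Key hex bytes 14 cc e9 is 3 bytes ≤ B = 4; zero-pad to 4 bytes: K' = 14 cc e9 00.
K' ⊕ ipad = 22 fa df 36.  K' ⊕ opad = 48 90 b5 5c.
Inner input = (K'⊕ipad) ∥ m = 22 fa df 36 ∥ 59 a5 7f f9.
Inner hash: even-index sum = 473 mod 256 = 217; odd-index sum = 718 mod 256 = 206 → d9 ce.
Outer input = (K'⊕opad) ∥ inner = 48 90 b5 5c ∥ d9 ce.
Outer hash (tag): even-index sum = 470 mod 256 = 214; odd-index sum = 442 mod 256 = 186 → d6 ba.

d6ba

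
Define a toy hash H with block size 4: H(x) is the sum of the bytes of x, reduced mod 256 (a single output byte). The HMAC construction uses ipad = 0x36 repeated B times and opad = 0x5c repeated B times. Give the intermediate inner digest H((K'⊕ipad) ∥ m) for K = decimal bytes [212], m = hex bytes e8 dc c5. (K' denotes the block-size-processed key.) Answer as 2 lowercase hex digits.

0d

Key decimal bytes [212] = d4 is 1 byte ≤ B = 4; zero-pad to 4 bytes: K' = d4 00 00 00.
K' ⊕ ipad = e2 36 36 36.
Inner input = e2 36 36 36 ∥ e8 dc c5.
Inner hash: sum = 226+54+54+54+232+220+197 = 1037; mod 256 = 13 → 0d.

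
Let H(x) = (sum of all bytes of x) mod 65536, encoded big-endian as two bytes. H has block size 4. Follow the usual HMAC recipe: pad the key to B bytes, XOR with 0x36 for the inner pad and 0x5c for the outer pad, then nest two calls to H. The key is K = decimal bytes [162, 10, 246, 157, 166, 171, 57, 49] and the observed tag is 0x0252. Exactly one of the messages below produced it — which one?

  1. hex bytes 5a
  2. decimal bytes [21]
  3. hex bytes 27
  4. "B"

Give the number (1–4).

Key decimal bytes [162, 10, 246, 157, 166, 171, 57, 49] = a2 0a f6 9d a6 ab 39 31 is 8 bytes > B = 4, so hash it first: H(key) = 03 fa, then zero-pad to 4 bytes: K' = 03 fa 00 00.
K' ⊕ ipad = 35 cc 36 36; K' ⊕ opad = 5f a6 5c 5c.
m1: inner = H(35 cc 36 36 5a) = 01 c7; tag = H(5f a6 5c 5c 01 c7) = 0285
m2: inner = H(35 cc 36 36 15) = 01 82; tag = H(5f a6 5c 5c 01 82) = 0240
m3: inner = H(35 cc 36 36 27) = 01 94; tag = H(5f a6 5c 5c 01 94) = 0252 ← matches
m4: inner = H(35 cc 36 36 42) = 01 af; tag = H(5f a6 5c 5c 01 af) = 026d

3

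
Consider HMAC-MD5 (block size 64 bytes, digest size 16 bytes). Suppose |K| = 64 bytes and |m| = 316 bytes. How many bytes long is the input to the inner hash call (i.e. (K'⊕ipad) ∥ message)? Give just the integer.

380

Key is 64 ≤ 64 bytes, zero-padded: |K'| = 64.
Inner input = (K'⊕ipad) ∥ m → 64 + 316 = 380 bytes.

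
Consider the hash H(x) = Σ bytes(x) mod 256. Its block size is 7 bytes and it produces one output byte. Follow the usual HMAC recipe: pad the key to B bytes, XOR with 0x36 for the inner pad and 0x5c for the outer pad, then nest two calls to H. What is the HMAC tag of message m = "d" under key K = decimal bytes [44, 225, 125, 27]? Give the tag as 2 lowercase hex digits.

Key decimal bytes [44, 225, 125, 27] = 2c e1 7d 1b is 4 bytes ≤ B = 7; zero-pad to 7 bytes: K' = 2c e1 7d 1b 00 00 00.
K' ⊕ ipad = 1a d7 4b 2d 36 36 36.  K' ⊕ opad = 70 bd 21 47 5c 5c 5c.
Inner input = (K'⊕ipad) ∥ m = 1a d7 4b 2d 36 36 36 ∥ 64.
Inner hash: sum = 26+215+75+45+54+54+54+100 = 623; mod 256 = 111 → 6f.
Outer input = (K'⊕opad) ∥ inner = 70 bd 21 47 5c 5c 5c ∥ 6f.
Outer hash (tag): sum = 112+189+33+71+92+92+92+111 = 792; mod 256 = 24 → 18.

18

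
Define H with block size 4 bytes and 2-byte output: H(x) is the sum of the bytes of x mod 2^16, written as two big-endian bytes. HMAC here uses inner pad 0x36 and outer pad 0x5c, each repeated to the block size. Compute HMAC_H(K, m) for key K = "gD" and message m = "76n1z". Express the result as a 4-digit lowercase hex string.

Key "gD" = 67 44 is 2 bytes ≤ B = 4; zero-pad to 4 bytes: K' = 67 44 00 00.
K' ⊕ ipad = 51 72 36 36.  K' ⊕ opad = 3b 18 5c 5c.
Inner input = (K'⊕ipad) ∥ m = 51 72 36 36 ∥ 37 36 6e 31 7a.
Inner hash: sum = 81+114+54+54+55+54+110+49+122 = 693 → 02 b5.
Outer input = (K'⊕opad) ∥ inner = 3b 18 5c 5c ∥ 02 b5.
Outer hash (tag): sum = 59+24+92+92+2+181 = 450 → 01 c2.

01c2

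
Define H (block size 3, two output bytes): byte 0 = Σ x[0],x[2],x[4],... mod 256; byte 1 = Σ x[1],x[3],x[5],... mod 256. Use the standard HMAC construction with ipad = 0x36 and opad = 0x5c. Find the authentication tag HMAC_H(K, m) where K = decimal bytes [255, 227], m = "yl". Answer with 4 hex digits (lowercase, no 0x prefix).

4d2a

Key decimal bytes [255, 227] = ff e3 is 2 bytes ≤ B = 3; zero-pad to 3 bytes: K' = ff e3 00.
K' ⊕ ipad = c9 d5 36.  K' ⊕ opad = a3 bf 5c.
Inner input = (K'⊕ipad) ∥ m = c9 d5 36 ∥ 79 6c.
Inner hash: even-index sum = 363 mod 256 = 107; odd-index sum = 334 mod 256 = 78 → 6b 4e.
Outer input = (K'⊕opad) ∥ inner = a3 bf 5c ∥ 6b 4e.
Outer hash (tag): even-index sum = 333 mod 256 = 77; odd-index sum = 298 mod 256 = 42 → 4d 2a.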